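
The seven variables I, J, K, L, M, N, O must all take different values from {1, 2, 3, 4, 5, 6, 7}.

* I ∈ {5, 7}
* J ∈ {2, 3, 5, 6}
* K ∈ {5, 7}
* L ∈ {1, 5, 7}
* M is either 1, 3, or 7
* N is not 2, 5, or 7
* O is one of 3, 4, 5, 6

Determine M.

3

The 7 variables draw from only 7 values {1, 2, 3, 4, 5, 6, 7}, so each is used; only J can be 2, hence J = 2.
I and K share exactly the 2 values {5, 7}; by pigeonhole those values go to them, so strike 5, 7 from L, M, O.
That leaves L = 1. Remove 1 from M, N.
So M = 3.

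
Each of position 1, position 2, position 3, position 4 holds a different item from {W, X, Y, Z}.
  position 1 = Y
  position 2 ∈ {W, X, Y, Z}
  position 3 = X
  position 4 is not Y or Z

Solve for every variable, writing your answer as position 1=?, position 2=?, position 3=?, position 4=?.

position 1=Y, position 2=Z, position 3=X, position 4=W

position 1's domain is down to {Y}, so position 1 = Y. Strike Y from position 2.
position 3 must be X (only option left). So position 2, position 4 can't be X.
position 4's domain is down to {W}, so position 4 = W. So position 2 can't be W.
That leaves position 2 = Z.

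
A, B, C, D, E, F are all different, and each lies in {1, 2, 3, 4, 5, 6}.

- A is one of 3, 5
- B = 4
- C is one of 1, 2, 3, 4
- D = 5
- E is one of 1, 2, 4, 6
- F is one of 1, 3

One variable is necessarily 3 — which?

B must be 4 (only option left). So C, E can't be 4.
That leaves D = 5. Remove 5 from A.
So 3 goes to A.

A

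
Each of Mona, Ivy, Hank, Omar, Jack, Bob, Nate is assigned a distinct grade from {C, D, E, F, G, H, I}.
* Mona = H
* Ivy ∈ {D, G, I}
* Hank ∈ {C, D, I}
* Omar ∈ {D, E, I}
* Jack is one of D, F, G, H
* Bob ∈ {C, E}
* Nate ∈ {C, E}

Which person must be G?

Mona has just one choice, so Mona = H. Eliminate H elsewhere: Jack.
The 6 still-open variables together cover exactly {C, D, E, F, G, I} — 6 values for 6 variables — and F appears only in Jack's list, so Jack = F.
The 5 still-open variables draw from only 5 values {C, D, E, G, I}, so each is used; only Ivy can be G, hence Ivy = G.

Ivy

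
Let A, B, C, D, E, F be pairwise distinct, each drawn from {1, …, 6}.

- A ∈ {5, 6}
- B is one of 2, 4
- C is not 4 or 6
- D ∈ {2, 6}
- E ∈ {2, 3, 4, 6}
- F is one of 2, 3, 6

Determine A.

The 6 variables together cover exactly {1, 2, 3, 4, 5, 6} — 6 values for 6 variables — and 1 appears only in C's list, so C = 1.
Among the 5 still-open variables, 5 fits only A (and all 5 values in {2, 3, 4, 5, 6} must be used), so A = 5.

5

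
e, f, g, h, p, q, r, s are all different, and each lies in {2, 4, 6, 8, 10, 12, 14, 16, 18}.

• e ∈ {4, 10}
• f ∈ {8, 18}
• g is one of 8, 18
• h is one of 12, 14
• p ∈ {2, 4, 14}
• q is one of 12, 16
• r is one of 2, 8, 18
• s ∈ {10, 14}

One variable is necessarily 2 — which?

r

The 8 variables draw from only 8 values {2, 4, 8, 10, 12, 14, 16, 18}, so each is used; only q can be 16, hence q = 16.
The 7 still-open variables draw from only 7 values {2, 4, 8, 10, 12, 14, 18}, so each is used; only h can be 12, hence h = 12.
f and g share exactly the 2 values {8, 18}; by pigeonhole those values go to them, so strike 8, 18 from r.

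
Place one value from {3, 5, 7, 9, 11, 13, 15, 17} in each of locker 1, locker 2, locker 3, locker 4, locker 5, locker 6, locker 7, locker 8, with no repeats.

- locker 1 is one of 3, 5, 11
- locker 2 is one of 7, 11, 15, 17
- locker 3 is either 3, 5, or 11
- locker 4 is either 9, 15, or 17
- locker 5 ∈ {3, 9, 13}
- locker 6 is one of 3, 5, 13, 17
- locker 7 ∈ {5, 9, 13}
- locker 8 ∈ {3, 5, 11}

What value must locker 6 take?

Among the 8 variables, 7 fits only locker 2 (and all 8 values in {3, 5, 7, 9, 11, 13, 15, 17} must be used), so locker 2 = 7.
The 7 still-open variables draw from only 7 values {3, 5, 9, 11, 13, 15, 17}, so each is used; only locker 4 can be 15, hence locker 4 = 15.
The 6 still-open variables draw from only 6 values {3, 5, 9, 11, 13, 17}, so each is used; only locker 6 can be 17, hence locker 6 = 17.

17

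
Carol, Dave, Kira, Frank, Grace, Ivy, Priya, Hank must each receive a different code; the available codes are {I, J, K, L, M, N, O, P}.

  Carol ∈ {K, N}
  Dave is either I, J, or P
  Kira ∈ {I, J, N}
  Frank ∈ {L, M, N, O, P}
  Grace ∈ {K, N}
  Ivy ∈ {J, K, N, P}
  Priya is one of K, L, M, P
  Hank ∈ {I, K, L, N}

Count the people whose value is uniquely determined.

Among the 8 variables, O fits only Frank (and all 8 values in {I, J, K, L, M, N, O, P} must be used), so Frank = O.
The 7 still-open variables draw from only 7 values {I, J, K, L, M, N, P}, so each is used; only Priya can be M, hence Priya = M.
Among the 6 still-open variables, L fits only Hank (and all 6 values in {I, J, K, L, N, P} must be used), so Hank = L.
Carol and Grace share exactly the 2 values {K, N}; by pigeonhole those values go to them, so strike K, N from Kira, Ivy.
Determined: Frank=O, Priya=M, Hank=L. The other people each still have more than one consistent value. That makes 3.

3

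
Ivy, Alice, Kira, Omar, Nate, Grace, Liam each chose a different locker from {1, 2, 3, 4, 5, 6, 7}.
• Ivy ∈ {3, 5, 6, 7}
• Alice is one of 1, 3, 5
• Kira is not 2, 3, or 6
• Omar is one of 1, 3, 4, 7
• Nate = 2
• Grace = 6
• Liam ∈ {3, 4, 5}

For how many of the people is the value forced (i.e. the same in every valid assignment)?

Nate must be 2 (only option left).
Grace's domain is down to {6}, so Grace = 6. Remove 6 from Ivy.
Determined: Nate=2, Grace=6. The other people each still have more than one consistent value. That makes 2.

2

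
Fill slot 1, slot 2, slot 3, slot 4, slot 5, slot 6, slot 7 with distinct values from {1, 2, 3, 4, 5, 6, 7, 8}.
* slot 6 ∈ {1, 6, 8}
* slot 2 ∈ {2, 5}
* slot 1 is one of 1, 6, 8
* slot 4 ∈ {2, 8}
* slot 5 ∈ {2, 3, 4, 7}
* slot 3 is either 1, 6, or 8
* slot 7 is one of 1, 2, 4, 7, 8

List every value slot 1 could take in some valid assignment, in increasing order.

1, 6, 8

slot 1, slot 3, slot 6 between them cover only {1, 6, 8} — a naked triple. Remove those values from slot 4, slot 7.
slot 4 must be 2 (only option left). Remove 2 from slot 2, slot 5, slot 7.
slot 2's domain is down to {5}, so slot 2 = 5.
No further eliminations apply; slot 1 can still be any of 1, 6, 8.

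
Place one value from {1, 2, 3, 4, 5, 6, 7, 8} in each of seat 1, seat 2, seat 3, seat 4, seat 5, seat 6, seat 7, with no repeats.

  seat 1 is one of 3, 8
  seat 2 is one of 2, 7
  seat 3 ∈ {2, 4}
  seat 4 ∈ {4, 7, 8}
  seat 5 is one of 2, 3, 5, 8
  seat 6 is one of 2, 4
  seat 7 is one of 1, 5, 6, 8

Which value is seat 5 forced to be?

The 2 variables seat 3 and seat 6 are confined to {2, 4}, which locks those values in; drop them from seat 2, seat 4, seat 5.
That leaves seat 2 = 7. Remove 7 from seat 4.
seat 4 must be 8 (only option left). Strike 8 from seat 1, seat 5, seat 7.
That leaves seat 1 = 3. So seat 5 can't be 3.
So seat 5 = 5.

5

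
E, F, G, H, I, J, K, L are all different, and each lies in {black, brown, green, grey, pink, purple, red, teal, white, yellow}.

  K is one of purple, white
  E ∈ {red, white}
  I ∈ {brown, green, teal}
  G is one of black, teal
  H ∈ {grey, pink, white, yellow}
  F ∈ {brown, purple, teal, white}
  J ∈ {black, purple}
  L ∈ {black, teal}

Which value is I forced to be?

green

G and L between them cover only {black, teal} — a naked pair. Remove those values from F, I, J.
J has just one choice, so J = purple. So F, K can't be purple.
That leaves K = white. Eliminate white elsewhere: E, F, H.
E has just one choice, so E = red.
F must be brown (only option left). Strike brown from I.
So I = green.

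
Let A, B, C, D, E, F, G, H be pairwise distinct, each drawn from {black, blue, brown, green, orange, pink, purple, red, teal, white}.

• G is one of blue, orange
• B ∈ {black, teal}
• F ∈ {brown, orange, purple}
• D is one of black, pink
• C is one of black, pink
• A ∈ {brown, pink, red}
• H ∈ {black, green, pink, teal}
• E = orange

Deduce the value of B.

E's domain is down to {orange}, so E = orange. Eliminate orange elsewhere: F, G.
G's domain is down to {blue}, so G = blue.
The 2 variables C and D are confined to {black, pink}, which locks those values in; drop them from A, B, H.
So B = teal.

teal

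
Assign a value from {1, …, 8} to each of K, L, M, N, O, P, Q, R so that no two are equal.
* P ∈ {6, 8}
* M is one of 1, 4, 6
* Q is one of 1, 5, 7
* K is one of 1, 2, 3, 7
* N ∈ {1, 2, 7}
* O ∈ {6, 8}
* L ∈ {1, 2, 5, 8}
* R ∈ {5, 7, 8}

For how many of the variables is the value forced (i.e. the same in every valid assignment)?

2

The 8 variables together cover exactly {1, 2, 3, 4, 5, 6, 7, 8} — 8 values for 8 variables — and 3 appears only in K's list, so K = 3.
Among the 7 still-open variables, 4 fits only M (and all 7 values in {1, 2, 4, 5, 6, 7, 8} must be used), so M = 4.
O and P between them cover only {6, 8} — a naked pair. Remove those values from L, R.
Determined: K=3, M=4. The other variables each still have more than one consistent value. That makes 2.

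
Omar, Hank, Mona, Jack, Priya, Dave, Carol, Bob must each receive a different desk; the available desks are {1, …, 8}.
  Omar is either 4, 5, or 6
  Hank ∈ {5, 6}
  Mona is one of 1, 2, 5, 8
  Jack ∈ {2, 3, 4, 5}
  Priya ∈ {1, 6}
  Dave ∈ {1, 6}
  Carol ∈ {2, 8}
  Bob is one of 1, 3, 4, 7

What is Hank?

5

Among the 8 variables, 7 fits only Bob (and all 8 values in {1, 2, 3, 4, 5, 6, 7, 8} must be used), so Bob = 7.
Among the 7 still-open variables, 3 fits only Jack (and all 7 values in {1, 2, 3, 4, 5, 6, 8} must be used), so Jack = 3.
The 6 still-open variables together cover exactly {1, 2, 4, 5, 6, 8} — 6 values for 6 variables — and 4 appears only in Omar's list, so Omar = 4.
Priya and Dave share exactly the 2 values {1, 6}; by pigeonhole those values go to them, so strike 1, 6 from Hank, Mona.
So Hank = 5.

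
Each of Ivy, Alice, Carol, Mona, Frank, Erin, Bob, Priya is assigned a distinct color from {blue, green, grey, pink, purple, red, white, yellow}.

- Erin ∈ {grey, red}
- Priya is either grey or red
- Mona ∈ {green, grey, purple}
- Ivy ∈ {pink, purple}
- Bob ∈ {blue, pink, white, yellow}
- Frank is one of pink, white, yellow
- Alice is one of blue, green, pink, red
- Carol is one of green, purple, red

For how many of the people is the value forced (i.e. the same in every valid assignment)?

Erin and Priya share exactly the 2 values {grey, red}; by pigeonhole those values go to them, so strike grey, red from Alice, Carol, Mona.
Carol and Mona between them cover only {green, purple} — a naked pair. Remove those values from Ivy, Alice.
Ivy's domain is down to {pink}, so Ivy = pink. Eliminate pink elsewhere: Alice, Frank, Bob.
Alice has just one choice, so Alice = blue. So Bob can't be blue.
Determined: Ivy=pink, Alice=blue. The other people each still have more than one consistent value. That makes 2.

2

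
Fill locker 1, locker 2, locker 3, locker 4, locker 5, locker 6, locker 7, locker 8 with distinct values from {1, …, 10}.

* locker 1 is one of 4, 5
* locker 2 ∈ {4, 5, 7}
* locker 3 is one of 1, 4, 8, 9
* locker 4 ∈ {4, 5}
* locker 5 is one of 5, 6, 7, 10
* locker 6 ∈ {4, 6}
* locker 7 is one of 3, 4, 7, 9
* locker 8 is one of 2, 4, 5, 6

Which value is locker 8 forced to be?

2

The 2 variables locker 1 and locker 4 are confined to {4, 5}, which locks those values in; drop them from locker 2, locker 3, locker 5, locker 6, locker 7, locker 8.
That leaves locker 2 = 7. Eliminate 7 elsewhere: locker 5, locker 7.
locker 6 has just one choice, so locker 6 = 6. Eliminate 6 elsewhere: locker 5, locker 8.
So locker 8 = 2.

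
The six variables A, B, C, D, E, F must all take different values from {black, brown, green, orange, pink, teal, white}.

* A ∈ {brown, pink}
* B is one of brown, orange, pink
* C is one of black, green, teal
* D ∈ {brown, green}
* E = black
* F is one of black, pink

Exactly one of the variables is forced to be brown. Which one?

A

E's domain is down to {black}, so E = black. Strike black from C, F.
That leaves F = pink. Eliminate pink elsewhere: A, B.
So brown goes to A.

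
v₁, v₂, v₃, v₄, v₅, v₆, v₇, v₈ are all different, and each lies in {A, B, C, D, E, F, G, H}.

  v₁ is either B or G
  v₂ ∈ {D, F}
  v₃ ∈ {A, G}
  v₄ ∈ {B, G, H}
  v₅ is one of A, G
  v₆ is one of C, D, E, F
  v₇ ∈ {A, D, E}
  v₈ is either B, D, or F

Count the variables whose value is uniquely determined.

4

The 8 variables draw from only 8 values {A, B, C, D, E, F, G, H}, so each is used; only v₆ can be C, hence v₆ = C.
The 7 still-open variables together cover exactly {A, B, D, E, F, G, H} — 7 values for 7 variables — and E appears only in v₇'s list, so v₇ = E.
The 6 still-open variables together cover exactly {A, B, D, F, G, H} — 6 values for 6 variables — and H appears only in v₄'s list, so v₄ = H.
v₃ and v₅ between them cover only {A, G} — a naked pair. Remove those values from v₁.
v₁'s domain is down to {B}, so v₁ = B. Strike B from v₈.
Determined: v₁=B, v₄=H, v₆=C, v₇=E. The other variables each still have more than one consistent value. That makes 4.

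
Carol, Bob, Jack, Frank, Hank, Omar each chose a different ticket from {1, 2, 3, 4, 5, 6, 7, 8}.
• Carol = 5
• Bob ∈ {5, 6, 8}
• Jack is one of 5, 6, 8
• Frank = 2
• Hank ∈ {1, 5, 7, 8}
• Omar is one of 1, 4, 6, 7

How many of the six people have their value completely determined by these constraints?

Carol's domain is down to {5}, so Carol = 5. Eliminate 5 elsewhere: Bob, Jack, Hank.
Frank must be 2 (only option left).
Bob and Jack between them cover only {6, 8} — a naked pair. Remove those values from Hank, Omar.
Determined: Carol=5, Frank=2. The other people each still have more than one consistent value. That makes 2.

2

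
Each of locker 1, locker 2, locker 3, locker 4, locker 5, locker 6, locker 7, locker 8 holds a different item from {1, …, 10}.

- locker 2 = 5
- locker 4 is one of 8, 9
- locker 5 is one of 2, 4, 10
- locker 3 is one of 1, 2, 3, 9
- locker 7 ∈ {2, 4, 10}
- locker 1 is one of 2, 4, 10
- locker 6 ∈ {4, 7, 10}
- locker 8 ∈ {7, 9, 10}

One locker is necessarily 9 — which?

locker 2 must be 5 (only option left).
The 3 variables locker 1, locker 5, locker 7 are confined to {2, 4, 10}, which locks those values in; drop them from locker 3, locker 6, locker 8.
locker 6 has just one choice, so locker 6 = 7. So locker 8 can't be 7.
So 9 goes to locker 8.

locker 8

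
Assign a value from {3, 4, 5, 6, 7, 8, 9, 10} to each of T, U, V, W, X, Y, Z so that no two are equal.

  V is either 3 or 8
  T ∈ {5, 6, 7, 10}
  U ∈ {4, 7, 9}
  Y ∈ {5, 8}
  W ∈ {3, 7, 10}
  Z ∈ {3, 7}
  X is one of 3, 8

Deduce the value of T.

6

V and X between them cover only {3, 8} — a naked pair. Remove those values from W, Y, Z.
That leaves Y = 5. Eliminate 5 elsewhere: T.
That leaves Z = 7. So T, U, W can't be 7.
That leaves W = 10. Strike 10 from T.
So T = 6.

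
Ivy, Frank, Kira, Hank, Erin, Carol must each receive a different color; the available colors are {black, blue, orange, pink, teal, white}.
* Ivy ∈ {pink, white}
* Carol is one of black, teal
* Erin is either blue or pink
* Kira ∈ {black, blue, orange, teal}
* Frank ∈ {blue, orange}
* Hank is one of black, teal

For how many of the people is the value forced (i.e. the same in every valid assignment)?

2

Among the 6 variables, white fits only Ivy (and all 6 values in {black, blue, orange, pink, teal, white} must be used), so Ivy = white.
Among the 5 still-open variables, pink fits only Erin (and all 5 values in {black, blue, orange, pink, teal} must be used), so Erin = pink.
The 2 variables Hank and Carol are confined to {black, teal}, which locks those values in; drop them from Kira.
Determined: Ivy=white, Erin=pink. The other people each still have more than one consistent value. That makes 2.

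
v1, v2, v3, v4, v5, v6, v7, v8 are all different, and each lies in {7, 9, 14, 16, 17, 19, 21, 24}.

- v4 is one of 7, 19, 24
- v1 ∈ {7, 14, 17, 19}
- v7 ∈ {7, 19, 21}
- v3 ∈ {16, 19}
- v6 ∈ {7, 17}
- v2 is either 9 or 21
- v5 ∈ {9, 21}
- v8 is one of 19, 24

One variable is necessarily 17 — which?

v6

The 8 variables together cover exactly {7, 9, 14, 16, 17, 19, 21, 24} — 8 values for 8 variables — and 14 appears only in v1's list, so v1 = 14.
Among the 7 still-open variables, 16 fits only v3 (and all 7 values in {7, 9, 16, 17, 19, 21, 24} must be used), so v3 = 16.
Among the 6 still-open variables, 17 fits only v6 (and all 6 values in {7, 9, 17, 19, 21, 24} must be used), so v6 = 17.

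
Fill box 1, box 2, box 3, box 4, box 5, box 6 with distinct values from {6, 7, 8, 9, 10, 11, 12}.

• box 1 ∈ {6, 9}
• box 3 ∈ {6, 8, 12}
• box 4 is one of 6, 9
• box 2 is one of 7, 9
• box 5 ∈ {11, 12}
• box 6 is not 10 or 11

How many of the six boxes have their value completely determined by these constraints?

2

The 6 variables draw from only 6 values {6, 7, 8, 9, 11, 12}, so each is used; only box 5 can be 11, hence box 5 = 11.
box 1 and box 4 between them cover only {6, 9} — a naked pair. Remove those values from box 2, box 3, box 6.
box 2 has just one choice, so box 2 = 7. Strike 7 from box 6.
Determined: box 2=7, box 5=11. The other boxes each still have more than one consistent value. That makes 2.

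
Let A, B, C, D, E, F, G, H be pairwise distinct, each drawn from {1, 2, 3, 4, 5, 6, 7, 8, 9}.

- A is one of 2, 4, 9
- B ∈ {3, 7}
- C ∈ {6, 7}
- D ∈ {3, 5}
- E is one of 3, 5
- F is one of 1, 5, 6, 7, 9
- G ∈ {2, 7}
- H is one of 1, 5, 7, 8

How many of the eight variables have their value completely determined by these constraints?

D and E share exactly the 2 values {3, 5}; by pigeonhole those values go to them, so strike 3, 5 from B, F, H.
B must be 7 (only option left). Strike 7 from C, F, G, H.
C's domain is down to {6}, so C = 6. So F can't be 6.
That leaves G = 2. Remove 2 from A.
Determined: B=7, C=6, G=2. The other variables each still have more than one consistent value. That makes 3.

3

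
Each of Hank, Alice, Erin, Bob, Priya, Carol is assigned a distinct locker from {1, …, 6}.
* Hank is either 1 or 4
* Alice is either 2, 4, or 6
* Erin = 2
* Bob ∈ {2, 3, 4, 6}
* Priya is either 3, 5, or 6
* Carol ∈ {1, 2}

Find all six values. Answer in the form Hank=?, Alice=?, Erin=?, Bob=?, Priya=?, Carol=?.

Hank=4, Alice=6, Erin=2, Bob=3, Priya=5, Carol=1

Erin's domain is down to {2}, so Erin = 2. Eliminate 2 elsewhere: Alice, Bob, Carol.
Carol's domain is down to {1}, so Carol = 1. Eliminate 1 elsewhere: Hank.
Hank has just one choice, so Hank = 4. So Alice, Bob can't be 4.
Alice's domain is down to {6}, so Alice = 6. Strike 6 from Bob, Priya.
Bob must be 3 (only option left). Eliminate 3 elsewhere: Priya.
Priya's domain is down to {5}, so Priya = 5.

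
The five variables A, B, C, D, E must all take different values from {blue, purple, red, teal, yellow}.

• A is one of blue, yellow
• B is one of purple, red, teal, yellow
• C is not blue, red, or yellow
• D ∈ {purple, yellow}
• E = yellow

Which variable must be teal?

C

E has just one choice, so E = yellow. Remove yellow from A, B, D.
A's domain is down to {blue}, so A = blue.
D's domain is down to {purple}, so D = purple. Eliminate purple elsewhere: B, C.
So teal goes to C.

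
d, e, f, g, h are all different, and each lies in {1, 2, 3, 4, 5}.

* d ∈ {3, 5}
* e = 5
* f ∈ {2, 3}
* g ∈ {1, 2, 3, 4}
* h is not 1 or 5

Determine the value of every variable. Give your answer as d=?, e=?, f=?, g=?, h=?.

d=3, e=5, f=2, g=1, h=4

e's domain is down to {5}, so e = 5. Remove 5 from d.
d must be 3 (only option left). Eliminate 3 elsewhere: f, g, h.
That leaves f = 2. Eliminate 2 elsewhere: g, h.
h's domain is down to {4}, so h = 4. Eliminate 4 elsewhere: g.
That leaves g = 1.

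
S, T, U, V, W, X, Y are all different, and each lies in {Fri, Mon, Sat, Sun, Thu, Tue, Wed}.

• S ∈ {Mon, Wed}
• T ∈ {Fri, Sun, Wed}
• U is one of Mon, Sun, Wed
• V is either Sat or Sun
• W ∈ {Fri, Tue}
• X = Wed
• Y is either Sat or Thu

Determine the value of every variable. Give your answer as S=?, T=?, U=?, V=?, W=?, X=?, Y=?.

S=Mon, T=Fri, U=Sun, V=Sat, W=Tue, X=Wed, Y=Thu

X's domain is down to {Wed}, so X = Wed. So S, T, U can't be Wed.
S's domain is down to {Mon}, so S = Mon. Remove Mon from U.
U has just one choice, so U = Sun. So T, V can't be Sun.
V's domain is down to {Sat}, so V = Sat. So Y can't be Sat.
Y must be Thu (only option left).
T's domain is down to {Fri}, so T = Fri. Eliminate Fri elsewhere: W.
That leaves W = Tue.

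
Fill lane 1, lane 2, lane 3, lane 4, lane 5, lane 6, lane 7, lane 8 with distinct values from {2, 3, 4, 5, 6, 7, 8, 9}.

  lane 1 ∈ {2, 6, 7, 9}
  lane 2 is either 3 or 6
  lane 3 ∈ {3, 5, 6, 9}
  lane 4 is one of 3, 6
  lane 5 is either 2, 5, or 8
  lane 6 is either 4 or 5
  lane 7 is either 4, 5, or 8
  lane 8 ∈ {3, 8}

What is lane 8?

Among the 8 variables, 7 fits only lane 1 (and all 8 values in {2, 3, 4, 5, 6, 7, 8, 9} must be used), so lane 1 = 7.
Among the 7 still-open variables, 2 fits only lane 5 (and all 7 values in {2, 3, 4, 5, 6, 8, 9} must be used), so lane 5 = 2.
The 6 still-open variables together cover exactly {3, 4, 5, 6, 8, 9} — 6 values for 6 variables — and 9 appears only in lane 3's list, so lane 3 = 9.
The 2 variables lane 2 and lane 4 are confined to {3, 6}, which locks those values in; drop them from lane 8.
So lane 8 = 8.

8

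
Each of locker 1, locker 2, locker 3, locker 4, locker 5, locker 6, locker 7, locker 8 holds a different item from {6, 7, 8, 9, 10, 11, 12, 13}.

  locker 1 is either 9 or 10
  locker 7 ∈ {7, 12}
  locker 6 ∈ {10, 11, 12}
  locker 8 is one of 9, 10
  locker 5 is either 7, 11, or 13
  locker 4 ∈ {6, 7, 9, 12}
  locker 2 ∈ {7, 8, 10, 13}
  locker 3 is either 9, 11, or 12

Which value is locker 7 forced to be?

The 8 variables together cover exactly {6, 7, 8, 9, 10, 11, 12, 13} — 8 values for 8 variables — and 6 appears only in locker 4's list, so locker 4 = 6.
Among the 7 still-open variables, 8 fits only locker 2 (and all 7 values in {7, 8, 9, 10, 11, 12, 13} must be used), so locker 2 = 8.
The 6 still-open variables draw from only 6 values {7, 9, 10, 11, 12, 13}, so each is used; only locker 5 can be 13, hence locker 5 = 13.
The 5 still-open variables draw from only 5 values {7, 9, 10, 11, 12}, so each is used; only locker 7 can be 7, hence locker 7 = 7.

7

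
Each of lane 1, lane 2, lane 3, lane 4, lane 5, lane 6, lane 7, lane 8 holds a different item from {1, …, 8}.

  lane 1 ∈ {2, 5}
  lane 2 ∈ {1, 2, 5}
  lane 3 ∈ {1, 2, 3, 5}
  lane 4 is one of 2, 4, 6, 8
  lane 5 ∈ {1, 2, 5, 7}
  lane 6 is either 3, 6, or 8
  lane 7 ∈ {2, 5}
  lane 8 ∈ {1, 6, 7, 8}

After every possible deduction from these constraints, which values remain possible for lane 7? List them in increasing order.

Among the 8 variables, 4 fits only lane 4 (and all 8 values in {1, 2, 3, 4, 5, 6, 7, 8} must be used), so lane 4 = 4.
lane 1 and lane 7 between them cover only {2, 5} — a naked pair. Remove those values from lane 2, lane 3, lane 5.
lane 2 has just one choice, so lane 2 = 1. So lane 3, lane 5, lane 8 can't be 1.
lane 3 must be 3 (only option left). Remove 3 from lane 6.
lane 5's domain is down to {7}, so lane 5 = 7. Remove 7 from lane 8.
No further eliminations apply; lane 7 can still be any of 2, 5.

2, 5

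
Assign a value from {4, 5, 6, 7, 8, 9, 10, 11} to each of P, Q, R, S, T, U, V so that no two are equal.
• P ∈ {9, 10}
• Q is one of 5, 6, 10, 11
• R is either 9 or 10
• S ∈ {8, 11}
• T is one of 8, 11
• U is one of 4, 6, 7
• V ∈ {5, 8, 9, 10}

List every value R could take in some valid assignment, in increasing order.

9, 10

The 2 variables P and R are confined to {9, 10}, which locks those values in; drop them from Q, V.
S and T between them cover only {8, 11} — a naked pair. Remove those values from Q, V.
V has just one choice, so V = 5. Eliminate 5 elsewhere: Q.
That leaves Q = 6. So U can't be 6.
No further eliminations apply; R can still be any of 9, 10.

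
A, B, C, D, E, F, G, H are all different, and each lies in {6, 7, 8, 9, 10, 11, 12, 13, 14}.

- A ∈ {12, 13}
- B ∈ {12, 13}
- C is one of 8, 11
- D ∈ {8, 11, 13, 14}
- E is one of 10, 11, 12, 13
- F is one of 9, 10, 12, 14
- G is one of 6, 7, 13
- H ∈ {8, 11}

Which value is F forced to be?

The 2 variables A and B are confined to {12, 13}, which locks those values in; drop them from D, E, F, G.
C and H between them cover only {8, 11} — a naked pair. Remove those values from D, E.
D has just one choice, so D = 14. Remove 14 from F.
E's domain is down to {10}, so E = 10. Eliminate 10 elsewhere: F.
So F = 9.

9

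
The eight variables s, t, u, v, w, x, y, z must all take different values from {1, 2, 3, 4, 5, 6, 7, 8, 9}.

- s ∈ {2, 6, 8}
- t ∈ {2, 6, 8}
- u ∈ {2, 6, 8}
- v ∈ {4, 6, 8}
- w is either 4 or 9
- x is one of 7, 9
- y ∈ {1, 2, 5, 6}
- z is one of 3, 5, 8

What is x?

The 3 variables s, t, u are confined to {2, 6, 8}, which locks those values in; drop them from v, y, z.
v must be 4 (only option left). Eliminate 4 elsewhere: w.
w's domain is down to {9}, so w = 9. Strike 9 from x.
So x = 7.

7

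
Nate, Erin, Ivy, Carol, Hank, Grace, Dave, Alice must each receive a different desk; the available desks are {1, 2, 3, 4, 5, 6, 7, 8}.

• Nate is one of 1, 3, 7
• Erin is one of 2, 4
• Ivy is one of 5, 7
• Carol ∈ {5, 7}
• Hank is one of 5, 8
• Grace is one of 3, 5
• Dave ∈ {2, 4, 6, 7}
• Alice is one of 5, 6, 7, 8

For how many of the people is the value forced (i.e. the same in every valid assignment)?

Among the 8 variables, 1 fits only Nate (and all 8 values in {1, 2, 3, 4, 5, 6, 7, 8} must be used), so Nate = 1.
The 7 still-open variables draw from only 7 values {2, 3, 4, 5, 6, 7, 8}, so each is used; only Grace can be 3, hence Grace = 3.
Ivy and Carol share exactly the 2 values {5, 7}; by pigeonhole those values go to them, so strike 5, 7 from Hank, Dave, Alice.
Hank has just one choice, so Hank = 8. Remove 8 from Alice.
That leaves Alice = 6. Eliminate 6 elsewhere: Dave.
Determined: Nate=1, Hank=8, Grace=3, Alice=6. The other people each still have more than one consistent value. That makes 4.

4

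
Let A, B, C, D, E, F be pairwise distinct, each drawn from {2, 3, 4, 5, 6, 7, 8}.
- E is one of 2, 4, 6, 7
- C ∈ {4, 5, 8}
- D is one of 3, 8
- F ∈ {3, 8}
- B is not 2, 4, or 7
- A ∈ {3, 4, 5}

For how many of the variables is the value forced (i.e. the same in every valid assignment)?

1

The 2 variables D and F are confined to {3, 8}, which locks those values in; drop them from A, B, C.
The 2 variables A and C are confined to {4, 5}, which locks those values in; drop them from B, E.
B's domain is down to {6}, so B = 6. So E can't be 6.
Determined: B=6. The other variables each still have more than one consistent value. That makes 1.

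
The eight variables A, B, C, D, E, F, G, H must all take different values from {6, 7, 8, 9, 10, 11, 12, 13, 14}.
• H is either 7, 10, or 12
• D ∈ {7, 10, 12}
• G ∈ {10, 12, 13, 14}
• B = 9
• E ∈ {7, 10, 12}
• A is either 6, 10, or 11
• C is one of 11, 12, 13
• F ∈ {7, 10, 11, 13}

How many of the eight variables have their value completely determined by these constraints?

3

B's domain is down to {9}, so B = 9.
Among the 7 still-open variables, 6 fits only A (and all 7 values in {6, 7, 10, 11, 12, 13, 14} must be used), so A = 6.
Among the 6 still-open variables, 14 fits only G (and all 6 values in {7, 10, 11, 12, 13, 14} must be used), so G = 14.
The 3 variables D, E, H are confined to {7, 10, 12}, which locks those values in; drop them from C, F.
Determined: A=6, B=9, G=14. The other variables each still have more than one consistent value. That makes 3.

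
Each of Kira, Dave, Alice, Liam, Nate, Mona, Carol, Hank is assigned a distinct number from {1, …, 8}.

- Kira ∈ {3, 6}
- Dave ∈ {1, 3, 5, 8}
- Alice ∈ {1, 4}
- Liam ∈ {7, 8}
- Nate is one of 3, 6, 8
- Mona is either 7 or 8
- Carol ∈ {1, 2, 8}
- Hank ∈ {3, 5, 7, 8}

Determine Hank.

The 8 variables together cover exactly {1, 2, 3, 4, 5, 6, 7, 8} — 8 values for 8 variables — and 2 appears only in Carol's list, so Carol = 2.
The 7 still-open variables draw from only 7 values {1, 3, 4, 5, 6, 7, 8}, so each is used; only Alice can be 4, hence Alice = 4.
The 6 still-open variables draw from only 6 values {1, 3, 5, 6, 7, 8}, so each is used; only Dave can be 1, hence Dave = 1.
The 5 still-open variables draw from only 5 values {3, 5, 6, 7, 8}, so each is used; only Hank can be 5, hence Hank = 5.

5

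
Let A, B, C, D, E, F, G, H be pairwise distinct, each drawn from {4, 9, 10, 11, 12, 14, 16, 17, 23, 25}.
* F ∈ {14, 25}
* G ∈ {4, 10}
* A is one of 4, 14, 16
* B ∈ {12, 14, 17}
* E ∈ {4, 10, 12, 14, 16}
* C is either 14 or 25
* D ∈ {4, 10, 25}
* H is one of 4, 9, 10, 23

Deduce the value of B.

C and F share exactly the 2 values {14, 25}; by pigeonhole those values go to them, so strike 14, 25 from A, B, D, E.
D and G share exactly the 2 values {4, 10}; by pigeonhole those values go to them, so strike 4, 10 from A, E, H.
A has just one choice, so A = 16. So E can't be 16.
E's domain is down to {12}, so E = 12. Eliminate 12 elsewhere: B.
So B = 17.

17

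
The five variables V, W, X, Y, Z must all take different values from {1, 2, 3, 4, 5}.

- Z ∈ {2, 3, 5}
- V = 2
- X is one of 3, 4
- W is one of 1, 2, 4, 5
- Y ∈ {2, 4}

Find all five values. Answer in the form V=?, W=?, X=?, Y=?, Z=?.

V=2, W=1, X=3, Y=4, Z=5

V must be 2 (only option left). Strike 2 from W, Y, Z.
Y has just one choice, so Y = 4. Remove 4 from W, X.
X has just one choice, so X = 3. Eliminate 3 elsewhere: Z.
That leaves Z = 5. Strike 5 from W.
That leaves W = 1.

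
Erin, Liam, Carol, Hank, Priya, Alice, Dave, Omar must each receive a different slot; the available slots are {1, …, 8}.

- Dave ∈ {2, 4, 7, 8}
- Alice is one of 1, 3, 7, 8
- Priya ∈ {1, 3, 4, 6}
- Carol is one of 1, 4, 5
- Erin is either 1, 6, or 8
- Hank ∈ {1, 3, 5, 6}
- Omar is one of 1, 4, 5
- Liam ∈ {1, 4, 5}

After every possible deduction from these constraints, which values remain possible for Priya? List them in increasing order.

The 8 variables draw from only 8 values {1, 2, 3, 4, 5, 6, 7, 8}, so each is used; only Dave can be 2, hence Dave = 2.
The 7 still-open variables draw from only 7 values {1, 3, 4, 5, 6, 7, 8}, so each is used; only Alice can be 7, hence Alice = 7.
The 6 still-open variables draw from only 6 values {1, 3, 4, 5, 6, 8}, so each is used; only Erin can be 8, hence Erin = 8.
The 3 variables Liam, Carol, Omar are confined to {1, 4, 5}, which locks those values in; drop them from Hank, Priya.
No further eliminations apply; Priya can still be any of 3, 6.

3, 6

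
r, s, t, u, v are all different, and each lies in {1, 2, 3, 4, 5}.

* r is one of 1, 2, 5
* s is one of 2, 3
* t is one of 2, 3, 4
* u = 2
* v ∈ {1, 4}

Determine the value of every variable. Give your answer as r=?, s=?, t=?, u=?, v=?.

r=5, s=3, t=4, u=2, v=1

u's domain is down to {2}, so u = 2. Eliminate 2 elsewhere: r, s, t.
s's domain is down to {3}, so s = 3. Strike 3 from t.
That leaves t = 4. Remove 4 from v.
v must be 1 (only option left). Remove 1 from r.
r must be 5 (only option left).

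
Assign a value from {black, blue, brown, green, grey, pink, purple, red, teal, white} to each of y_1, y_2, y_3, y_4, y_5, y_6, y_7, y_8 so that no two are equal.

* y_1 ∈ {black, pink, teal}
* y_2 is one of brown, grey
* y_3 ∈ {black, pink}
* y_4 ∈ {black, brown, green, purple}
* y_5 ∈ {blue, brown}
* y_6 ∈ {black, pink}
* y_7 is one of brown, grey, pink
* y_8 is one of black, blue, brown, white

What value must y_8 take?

y_3 and y_6 between them cover only {black, pink} — a naked pair. Remove those values from y_1, y_4, y_7, y_8.
y_1's domain is down to {teal}, so y_1 = teal.
y_2 and y_7 between them cover only {brown, grey} — a naked pair. Remove those values from y_4, y_5, y_8.
y_5 must be blue (only option left). Strike blue from y_8.
So y_8 = white.

white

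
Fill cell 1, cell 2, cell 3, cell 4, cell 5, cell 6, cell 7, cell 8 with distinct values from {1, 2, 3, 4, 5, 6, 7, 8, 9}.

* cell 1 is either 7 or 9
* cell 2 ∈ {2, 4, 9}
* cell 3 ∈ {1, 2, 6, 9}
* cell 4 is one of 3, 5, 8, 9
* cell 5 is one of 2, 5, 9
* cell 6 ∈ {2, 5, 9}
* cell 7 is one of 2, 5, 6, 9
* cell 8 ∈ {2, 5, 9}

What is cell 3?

cell 5, cell 6, cell 8 between them cover only {2, 5, 9} — a naked triple. Remove those values from cell 1, cell 2, cell 3, cell 4, cell 7.
cell 1 must be 7 (only option left).
cell 2 has just one choice, so cell 2 = 4.
cell 7 has just one choice, so cell 7 = 6. Strike 6 from cell 3.
So cell 3 = 1.

1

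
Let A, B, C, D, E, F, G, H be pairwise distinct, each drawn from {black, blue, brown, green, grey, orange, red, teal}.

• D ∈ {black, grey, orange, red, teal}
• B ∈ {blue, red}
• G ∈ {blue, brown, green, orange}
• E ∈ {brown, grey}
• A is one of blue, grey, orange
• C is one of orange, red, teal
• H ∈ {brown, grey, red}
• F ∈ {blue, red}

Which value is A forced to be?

The 8 variables together cover exactly {black, blue, brown, green, grey, orange, red, teal} — 8 values for 8 variables — and black appears only in D's list, so D = black.
Among the 7 still-open variables, green fits only G (and all 7 values in {blue, brown, green, grey, orange, red, teal} must be used), so G = green.
The 6 still-open variables draw from only 6 values {blue, brown, grey, orange, red, teal}, so each is used; only C can be teal, hence C = teal.
The 5 still-open variables draw from only 5 values {blue, brown, grey, orange, red}, so each is used; only A can be orange, hence A = orange.

orange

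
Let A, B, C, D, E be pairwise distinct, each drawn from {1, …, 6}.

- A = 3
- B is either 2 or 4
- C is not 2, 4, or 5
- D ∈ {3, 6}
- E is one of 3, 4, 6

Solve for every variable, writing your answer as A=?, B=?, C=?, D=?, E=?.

A's domain is down to {3}, so A = 3. Strike 3 from C, D, E.
That leaves D = 6. Strike 6 from C, E.
That leaves E = 4. Remove 4 from B.
B's domain is down to {2}, so B = 2.
That leaves C = 1.

A=3, B=2, C=1, D=6, E=4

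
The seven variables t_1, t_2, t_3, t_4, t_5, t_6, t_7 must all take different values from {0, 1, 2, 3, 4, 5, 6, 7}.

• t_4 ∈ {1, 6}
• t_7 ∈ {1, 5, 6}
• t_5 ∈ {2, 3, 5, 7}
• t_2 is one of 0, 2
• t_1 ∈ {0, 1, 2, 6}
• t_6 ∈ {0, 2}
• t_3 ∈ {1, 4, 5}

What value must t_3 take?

4

t_2 and t_6 between them cover only {0, 2} — a naked pair. Remove those values from t_1, t_5.
t_1 and t_4 share exactly the 2 values {1, 6}; by pigeonhole those values go to them, so strike 1, 6 from t_3, t_7.
t_7 has just one choice, so t_7 = 5. Remove 5 from t_3, t_5.
So t_3 = 4.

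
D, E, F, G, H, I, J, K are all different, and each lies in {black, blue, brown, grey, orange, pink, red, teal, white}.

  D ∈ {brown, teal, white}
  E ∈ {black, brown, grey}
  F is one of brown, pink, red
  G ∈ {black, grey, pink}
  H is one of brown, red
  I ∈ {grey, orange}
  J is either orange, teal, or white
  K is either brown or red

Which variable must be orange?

H and K between them cover only {brown, red} — a naked pair. Remove those values from D, E, F.
F's domain is down to {pink}, so F = pink. Remove pink from G.
The 2 variables E and G are confined to {black, grey}, which locks those values in; drop them from I.
So orange goes to I.

I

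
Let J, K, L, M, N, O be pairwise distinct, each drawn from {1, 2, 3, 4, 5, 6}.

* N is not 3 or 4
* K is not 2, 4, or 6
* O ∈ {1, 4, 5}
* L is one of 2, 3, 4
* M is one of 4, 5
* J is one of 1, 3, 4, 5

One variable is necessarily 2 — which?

L

Among the 6 variables, 6 fits only N (and all 6 values in {1, 2, 3, 4, 5, 6} must be used), so N = 6.
The 5 still-open variables together cover exactly {1, 2, 3, 4, 5} — 5 values for 5 variables — and 2 appears only in L's list, so L = 2.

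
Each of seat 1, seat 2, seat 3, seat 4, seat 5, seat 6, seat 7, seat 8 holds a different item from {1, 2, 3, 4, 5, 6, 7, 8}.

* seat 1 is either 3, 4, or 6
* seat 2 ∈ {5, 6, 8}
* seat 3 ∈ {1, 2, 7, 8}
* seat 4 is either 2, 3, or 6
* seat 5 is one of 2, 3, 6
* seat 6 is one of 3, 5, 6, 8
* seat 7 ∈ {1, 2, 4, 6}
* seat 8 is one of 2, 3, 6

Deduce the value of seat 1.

4

The 8 variables draw from only 8 values {1, 2, 3, 4, 5, 6, 7, 8}, so each is used; only seat 3 can be 7, hence seat 3 = 7.
Among the 7 still-open variables, 1 fits only seat 7 (and all 7 values in {1, 2, 3, 4, 5, 6, 8} must be used), so seat 7 = 1.
Among the 6 still-open variables, 4 fits only seat 1 (and all 6 values in {2, 3, 4, 5, 6, 8} must be used), so seat 1 = 4.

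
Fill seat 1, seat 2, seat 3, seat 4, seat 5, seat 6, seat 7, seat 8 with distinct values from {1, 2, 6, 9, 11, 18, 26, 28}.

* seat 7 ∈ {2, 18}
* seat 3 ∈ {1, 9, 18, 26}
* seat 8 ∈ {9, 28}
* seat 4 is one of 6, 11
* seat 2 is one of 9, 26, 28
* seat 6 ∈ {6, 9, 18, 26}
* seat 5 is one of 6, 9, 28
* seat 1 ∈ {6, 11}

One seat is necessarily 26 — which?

seat 2

The 8 variables together cover exactly {1, 2, 6, 9, 11, 18, 26, 28} — 8 values for 8 variables — and 1 appears only in seat 3's list, so seat 3 = 1.
The 7 still-open variables draw from only 7 values {2, 6, 9, 11, 18, 26, 28}, so each is used; only seat 7 can be 2, hence seat 7 = 2.
Among the 6 still-open variables, 18 fits only seat 6 (and all 6 values in {6, 9, 11, 18, 26, 28} must be used), so seat 6 = 18.
The 5 still-open variables draw from only 5 values {6, 9, 11, 26, 28}, so each is used; only seat 2 can be 26, hence seat 2 = 26.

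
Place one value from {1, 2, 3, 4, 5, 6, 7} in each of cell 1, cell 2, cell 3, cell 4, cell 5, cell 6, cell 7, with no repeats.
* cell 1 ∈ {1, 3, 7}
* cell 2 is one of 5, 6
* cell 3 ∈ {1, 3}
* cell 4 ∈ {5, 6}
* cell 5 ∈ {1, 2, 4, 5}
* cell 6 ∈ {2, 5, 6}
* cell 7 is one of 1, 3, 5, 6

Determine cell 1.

Among the 7 variables, 4 fits only cell 5 (and all 7 values in {1, 2, 3, 4, 5, 6, 7} must be used), so cell 5 = 4.
Among the 6 still-open variables, 2 fits only cell 6 (and all 6 values in {1, 2, 3, 5, 6, 7} must be used), so cell 6 = 2.
The 5 still-open variables draw from only 5 values {1, 3, 5, 6, 7}, so each is used; only cell 1 can be 7, hence cell 1 = 7.

7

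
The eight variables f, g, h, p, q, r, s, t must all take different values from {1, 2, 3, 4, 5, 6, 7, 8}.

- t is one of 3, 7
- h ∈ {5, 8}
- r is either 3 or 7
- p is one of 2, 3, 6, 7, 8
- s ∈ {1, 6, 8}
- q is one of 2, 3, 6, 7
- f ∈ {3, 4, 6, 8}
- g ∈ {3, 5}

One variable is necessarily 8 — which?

The 8 variables together cover exactly {1, 2, 3, 4, 5, 6, 7, 8} — 8 values for 8 variables — and 1 appears only in s's list, so s = 1.
Among the 7 still-open variables, 4 fits only f (and all 7 values in {2, 3, 4, 5, 6, 7, 8} must be used), so f = 4.
r and t share exactly the 2 values {3, 7}; by pigeonhole those values go to them, so strike 3, 7 from g, p, q.
g has just one choice, so g = 5. Strike 5 from h.
So 8 goes to h.

h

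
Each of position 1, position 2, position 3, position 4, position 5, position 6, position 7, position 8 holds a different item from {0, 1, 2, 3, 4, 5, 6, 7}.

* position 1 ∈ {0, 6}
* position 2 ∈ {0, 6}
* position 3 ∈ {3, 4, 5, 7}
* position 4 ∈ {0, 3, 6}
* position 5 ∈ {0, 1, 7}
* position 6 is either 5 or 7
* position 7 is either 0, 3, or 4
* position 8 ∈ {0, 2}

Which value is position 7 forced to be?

Among the 8 variables, 1 fits only position 5 (and all 8 values in {0, 1, 2, 3, 4, 5, 6, 7} must be used), so position 5 = 1.
The 7 still-open variables together cover exactly {0, 2, 3, 4, 5, 6, 7} — 7 values for 7 variables — and 2 appears only in position 8's list, so position 8 = 2.
The 2 variables position 1 and position 2 are confined to {0, 6}, which locks those values in; drop them from position 4, position 7.
position 4 must be 3 (only option left). So position 3, position 7 can't be 3.
So position 7 = 4.

4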